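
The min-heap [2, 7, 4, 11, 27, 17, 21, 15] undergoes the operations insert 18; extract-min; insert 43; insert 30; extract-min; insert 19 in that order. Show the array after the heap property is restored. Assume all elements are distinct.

[7, 11, 17, 15, 19, 18, 21, 30, 43, 27]

insert 18:
  append 18 at index 8 → [2, 7, 4, 11, 27, 17, 21, 15, 18] (no swap needed)
extract-min → returns 2:
  remove root 2; move last element 18 to root → [18, 7, 4, 11, 27, 17, 21, 15]
  18 vs smaller child 4 at index 2, swap → [4, 7, 18, 11, 27, 17, 21, 15]
  18 vs smaller child 17 at index 5, swap → [4, 7, 17, 11, 27, 18, 21, 15]
insert 43:
  append 43 at index 8 → [4, 7, 17, 11, 27, 18, 21, 15, 43] (no swap needed)
insert 30:
  append 30 at index 9 → [4, 7, 17, 11, 27, 18, 21, 15, 43, 30] (no swap needed)
extract-min → returns 4:
  remove root 4; move last element 30 to root → [30, 7, 17, 11, 27, 18, 21, 15, 43]
  30 vs smaller child 7 at index 1, swap → [7, 30, 17, 11, 27, 18, 21, 15, 43]
  30 vs smaller child 11 at index 3, swap → [7, 11, 17, 30, 27, 18, 21, 15, 43]
  30 vs smaller child 15 at index 7, swap → [7, 11, 17, 15, 27, 18, 21, 30, 43]
insert 19:
  append 19 at index 9 → [7, 11, 17, 15, 27, 18, 21, 30, 43, 19]
  19 < parent 27 at index 4, swap → [7, 11, 17, 15, 19, 18, 21, 30, 43, 27]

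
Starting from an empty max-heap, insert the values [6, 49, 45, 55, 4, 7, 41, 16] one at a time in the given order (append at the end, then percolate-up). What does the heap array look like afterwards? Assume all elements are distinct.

[55, 49, 45, 16, 4, 7, 41, 6]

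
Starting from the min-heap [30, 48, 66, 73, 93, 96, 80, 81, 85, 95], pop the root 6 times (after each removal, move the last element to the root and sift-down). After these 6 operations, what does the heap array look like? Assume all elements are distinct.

extract-min #1 returns 30:
  remove root 30; move last element 95 to root → [95, 48, 66, 73, 93, 96, 80, 81, 85]
  95 vs smaller child 48 at index 1, swap → [48, 95, 66, 73, 93, 96, 80, 81, 85]
  95 vs smaller child 73 at index 3, swap → [48, 73, 66, 95, 93, 96, 80, 81, 85]
  95 vs smaller child 81 at index 7, swap → [48, 73, 66, 81, 93, 96, 80, 95, 85]
extract-min #2 returns 48:
  remove root 48; move last element 85 to root → [85, 73, 66, 81, 93, 96, 80, 95]
  85 vs smaller child 66 at index 2, swap → [66, 73, 85, 81, 93, 96, 80, 95]
  85 vs smaller child 80 at index 6, swap → [66, 73, 80, 81, 93, 96, 85, 95]
extract-min #3 returns 66:
  remove root 66; move last element 95 to root → [95, 73, 80, 81, 93, 96, 85]
  95 vs smaller child 73 at index 1, swap → [73, 95, 80, 81, 93, 96, 85]
  95 vs smaller child 81 at index 3, swap → [73, 81, 80, 95, 93, 96, 85]
extract-min #4 returns 73:
  remove root 73; move last element 85 to root → [85, 81, 80, 95, 93, 96]
  85 vs smaller child 80 at index 2, swap → [80, 81, 85, 95, 93, 96]
extract-min #5 returns 80:
  remove root 80; move last element 96 to root → [96, 81, 85, 95, 93]
  96 vs smaller child 81 at index 1, swap → [81, 96, 85, 95, 93]
  96 vs smaller child 93 at index 4, swap → [81, 93, 85, 95, 96]
extract-min #6 returns 81:
  remove root 81; move last element 96 to root → [96, 93, 85, 95]
  96 vs smaller child 85 at index 2, swap → [85, 93, 96, 95]

[85, 93, 96, 95]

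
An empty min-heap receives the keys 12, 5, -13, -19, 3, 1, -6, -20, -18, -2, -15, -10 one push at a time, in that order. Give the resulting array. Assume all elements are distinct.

Insert 12:
  append 12 at index 0 → [12] (no swap needed)
Insert 5:
  append 5 at index 1 → [12, 5]
  5 < parent 12 at index 0, swap → [5, 12]
Insert -13:
  append -13 at index 2 → [5, 12, -13]
  -13 < parent 5 at index 0, swap → [-13, 12, 5]
Insert -19:
  append -19 at index 3 → [-13, 12, 5, -19]
  -19 < parent 12 at index 1, swap → [-13, -19, 5, 12]
  -19 < parent -13 at index 0, swap → [-19, -13, 5, 12]
Insert 3:
  append 3 at index 4 → [-19, -13, 5, 12, 3] (no swap needed)
Insert 1:
  append 1 at index 5 → [-19, -13, 5, 12, 3, 1]
  1 < parent 5 at index 2, swap → [-19, -13, 1, 12, 3, 5]
Insert -6:
  append -6 at index 6 → [-19, -13, 1, 12, 3, 5, -6]
  -6 < parent 1 at index 2, swap → [-19, -13, -6, 12, 3, 5, 1]
Insert -20:
  append -20 at index 7 → [-19, -13, -6, 12, 3, 5, 1, -20]
  -20 < parent 12 at index 3, swap → [-19, -13, -6, -20, 3, 5, 1, 12]
  -20 < parent -13 at index 1, swap → [-19, -20, -6, -13, 3, 5, 1, 12]
  -20 < parent -19 at index 0, swap → [-20, -19, -6, -13, 3, 5, 1, 12]
Insert -18:
  append -18 at index 8 → [-20, -19, -6, -13, 3, 5, 1, 12, -18]
  -18 < parent -13 at index 3, swap → [-20, -19, -6, -18, 3, 5, 1, 12, -13]
Insert -2:
  append -2 at index 9 → [-20, -19, -6, -18, 3, 5, 1, 12, -13, -2]
  -2 < parent 3 at index 4, swap → [-20, -19, -6, -18, -2, 5, 1, 12, -13, 3]
Insert -15:
  append -15 at index 10 → [-20, -19, -6, -18, -2, 5, 1, 12, -13, 3, -15]
  -15 < parent -2 at index 4, swap → [-20, -19, -6, -18, -15, 5, 1, 12, -13, 3, -2]
Insert -10:
  append -10 at index 11 → [-20, -19, -6, -18, -15, 5, 1, 12, -13, 3, -2, -10]
  -10 < parent 5 at index 5, swap → [-20, -19, -6, -18, -15, -10, 1, 12, -13, 3, -2, 5]
  -10 < parent -6 at index 2, swap → [-20, -19, -10, -18, -15, -6, 1, 12, -13, 3, -2, 5]

[-20, -19, -10, -18, -15, -6, 1, 12, -13, 3, -2, 5]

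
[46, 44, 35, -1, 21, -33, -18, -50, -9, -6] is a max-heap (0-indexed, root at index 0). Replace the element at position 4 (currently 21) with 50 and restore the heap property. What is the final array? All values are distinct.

set index 4 from 21 to 50 → [46, 44, 35, -1, 50, -33, -18, -50, -9, -6]
50 > parent 44 at index 1, swap → [46, 50, 35, -1, 44, -33, -18, -50, -9, -6]
50 > parent 46 at index 0, swap → [50, 46, 35, -1, 44, -33, -18, -50, -9, -6]

[50, 46, 35, -1, 44, -33, -18, -50, -9, -6]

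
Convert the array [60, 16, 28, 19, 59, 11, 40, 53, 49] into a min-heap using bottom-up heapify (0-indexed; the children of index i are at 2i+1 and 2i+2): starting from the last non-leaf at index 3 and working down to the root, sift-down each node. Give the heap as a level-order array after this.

sift down from index 3: already satisfies heap property
sift down from index 2:
  28 vs smaller child 11 at index 5, swap → [60, 16, 11, 19, 59, 28, 40, 53, 49]
sift down from index 1: already satisfies heap property
sift down from index 0:
  60 vs smaller child 11 at index 2, swap → [11, 16, 60, 19, 59, 28, 40, 53, 49]
  60 vs smaller child 28 at index 5, swap → [11, 16, 28, 19, 59, 60, 40, 53, 49]

[11, 16, 28, 19, 59, 60, 40, 53, 49]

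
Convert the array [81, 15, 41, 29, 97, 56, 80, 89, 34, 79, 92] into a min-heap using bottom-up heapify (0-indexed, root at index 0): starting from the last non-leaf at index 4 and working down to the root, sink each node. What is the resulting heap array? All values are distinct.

sift down from index 4:
  97 vs smaller child 79 at index 9, swap → [81, 15, 41, 29, 79, 56, 80, 89, 34, 97, 92]
sift down from index 3: already satisfies heap property
sift down from index 2: already satisfies heap property
sift down from index 1: already satisfies heap property
sift down from index 0:
  81 vs smaller child 15 at index 1, swap → [15, 81, 41, 29, 79, 56, 80, 89, 34, 97, 92]
  81 vs smaller child 29 at index 3, swap → [15, 29, 41, 81, 79, 56, 80, 89, 34, 97, 92]
  81 vs smaller child 34 at index 8, swap → [15, 29, 41, 34, 79, 56, 80, 89, 81, 97, 92]

[15, 29, 41, 34, 79, 56, 80, 89, 81, 97, 92]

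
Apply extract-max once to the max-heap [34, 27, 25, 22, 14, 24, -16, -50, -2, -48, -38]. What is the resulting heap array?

[27, 22, 25, -2, 14, 24, -16, -50, -38, -48]

remove root 34; move last element -38 to root → [-38, 27, 25, 22, 14, 24, -16, -50, -2, -48]
-38 vs larger child 27 at index 1, swap → [27, -38, 25, 22, 14, 24, -16, -50, -2, -48]
-38 vs larger child 22 at index 3, swap → [27, 22, 25, -38, 14, 24, -16, -50, -2, -48]
-38 vs larger child -2 at index 8, swap → [27, 22, 25, -2, 14, 24, -16, -50, -38, -48]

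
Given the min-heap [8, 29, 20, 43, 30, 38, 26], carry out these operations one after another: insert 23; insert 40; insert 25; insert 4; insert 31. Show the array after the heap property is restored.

insert 23:
  append 23 at index 7 → [8, 29, 20, 43, 30, 38, 26, 23]
  23 < parent 43 at index 3, swap → [8, 29, 20, 23, 30, 38, 26, 43]
  23 < parent 29 at index 1, swap → [8, 23, 20, 29, 30, 38, 26, 43]
insert 40:
  append 40 at index 8 → [8, 23, 20, 29, 30, 38, 26, 43, 40] (no swap needed)
insert 25:
  append 25 at index 9 → [8, 23, 20, 29, 30, 38, 26, 43, 40, 25]
  25 < parent 30 at index 4, swap → [8, 23, 20, 29, 25, 38, 26, 43, 40, 30]
insert 4:
  append 4 at index 10 → [8, 23, 20, 29, 25, 38, 26, 43, 40, 30, 4]
  4 < parent 25 at index 4, swap → [8, 23, 20, 29, 4, 38, 26, 43, 40, 30, 25]
  4 < parent 23 at index 1, swap → [8, 4, 20, 29, 23, 38, 26, 43, 40, 30, 25]
  4 < parent 8 at index 0, swap → [4, 8, 20, 29, 23, 38, 26, 43, 40, 30, 25]
insert 31:
  append 31 at index 11 → [4, 8, 20, 29, 23, 38, 26, 43, 40, 30, 25, 31]
  31 < parent 38 at index 5, swap → [4, 8, 20, 29, 23, 31, 26, 43, 40, 30, 25, 38]

[4, 8, 20, 29, 23, 31, 26, 43, 40, 30, 25, 38]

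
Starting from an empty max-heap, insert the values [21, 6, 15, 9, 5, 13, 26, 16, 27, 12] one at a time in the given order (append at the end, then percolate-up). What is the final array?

[27, 26, 21, 16, 12, 13, 15, 6, 9, 5]

Insert 21:
  append 21 at index 0 → [21] (no swap needed)
Insert 6:
  append 6 at index 1 → [21, 6] (no swap needed)
Insert 15:
  append 15 at index 2 → [21, 6, 15] (no swap needed)
Insert 9:
  append 9 at index 3 → [21, 6, 15, 9]
  9 > parent 6 at index 1, swap → [21, 9, 15, 6]
Insert 5:
  append 5 at index 4 → [21, 9, 15, 6, 5] (no swap needed)
Insert 13:
  append 13 at index 5 → [21, 9, 15, 6, 5, 13] (no swap needed)
Insert 26:
  append 26 at index 6 → [21, 9, 15, 6, 5, 13, 26]
  26 > parent 15 at index 2, swap → [21, 9, 26, 6, 5, 13, 15]
  26 > parent 21 at index 0, swap → [26, 9, 21, 6, 5, 13, 15]
Insert 16:
  append 16 at index 7 → [26, 9, 21, 6, 5, 13, 15, 16]
  16 > parent 6 at index 3, swap → [26, 9, 21, 16, 5, 13, 15, 6]
  16 > parent 9 at index 1, swap → [26, 16, 21, 9, 5, 13, 15, 6]
Insert 27:
  append 27 at index 8 → [26, 16, 21, 9, 5, 13, 15, 6, 27]
  27 > parent 9 at index 3, swap → [26, 16, 21, 27, 5, 13, 15, 6, 9]
  27 > parent 16 at index 1, swap → [26, 27, 21, 16, 5, 13, 15, 6, 9]
  27 > parent 26 at index 0, swap → [27, 26, 21, 16, 5, 13, 15, 6, 9]
Insert 12:
  append 12 at index 9 → [27, 26, 21, 16, 5, 13, 15, 6, 9, 12]
  12 > parent 5 at index 4, swap → [27, 26, 21, 16, 12, 13, 15, 6, 9, 5]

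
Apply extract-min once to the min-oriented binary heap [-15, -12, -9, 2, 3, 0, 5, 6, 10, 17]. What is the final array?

remove root -15; move last element 17 to root → [17, -12, -9, 2, 3, 0, 5, 6, 10]
17 vs smaller child -12 at index 1, swap → [-12, 17, -9, 2, 3, 0, 5, 6, 10]
17 vs smaller child 2 at index 3, swap → [-12, 2, -9, 17, 3, 0, 5, 6, 10]
17 vs smaller child 6 at index 7, swap → [-12, 2, -9, 6, 3, 0, 5, 17, 10]

[-12, 2, -9, 6, 3, 0, 5, 17, 10]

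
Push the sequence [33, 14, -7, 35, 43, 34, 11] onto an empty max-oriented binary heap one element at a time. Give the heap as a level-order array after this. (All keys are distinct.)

Insert 33:
  append 33 at index 0 → [33] (no swap needed)
Insert 14:
  append 14 at index 1 → [33, 14] (no swap needed)
Insert -7:
  append -7 at index 2 → [33, 14, -7] (no swap needed)
Insert 35:
  append 35 at index 3 → [33, 14, -7, 35]
  35 > parent 14 at index 1, swap → [33, 35, -7, 14]
  35 > parent 33 at index 0, swap → [35, 33, -7, 14]
Insert 43:
  append 43 at index 4 → [35, 33, -7, 14, 43]
  43 > parent 33 at index 1, swap → [35, 43, -7, 14, 33]
  43 > parent 35 at index 0, swap → [43, 35, -7, 14, 33]
Insert 34:
  append 34 at index 5 → [43, 35, -7, 14, 33, 34]
  34 > parent -7 at index 2, swap → [43, 35, 34, 14, 33, -7]
Insert 11:
  append 11 at index 6 → [43, 35, 34, 14, 33, -7, 11] (no swap needed)

[43, 35, 34, 14, 33, -7, 11]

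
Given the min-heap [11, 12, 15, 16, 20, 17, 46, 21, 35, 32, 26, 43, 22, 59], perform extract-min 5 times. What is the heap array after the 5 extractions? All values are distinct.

[20, 21, 22, 32, 26, 43, 46, 59, 35]

extract-min #1 returns 11:
  remove root 11; move last element 59 to root → [59, 12, 15, 16, 20, 17, 46, 21, 35, 32, 26, 43, 22]
  59 vs smaller child 12 at index 1, swap → [12, 59, 15, 16, 20, 17, 46, 21, 35, 32, 26, 43, 22]
  59 vs smaller child 16 at index 3, swap → [12, 16, 15, 59, 20, 17, 46, 21, 35, 32, 26, 43, 22]
  59 vs smaller child 21 at index 7, swap → [12, 16, 15, 21, 20, 17, 46, 59, 35, 32, 26, 43, 22]
extract-min #2 returns 12:
  remove root 12; move last element 22 to root → [22, 16, 15, 21, 20, 17, 46, 59, 35, 32, 26, 43]
  22 vs smaller child 15 at index 2, swap → [15, 16, 22, 21, 20, 17, 46, 59, 35, 32, 26, 43]
  22 vs smaller child 17 at index 5, swap → [15, 16, 17, 21, 20, 22, 46, 59, 35, 32, 26, 43]
extract-min #3 returns 15:
  remove root 15; move last element 43 to root → [43, 16, 17, 21, 20, 22, 46, 59, 35, 32, 26]
  43 vs smaller child 16 at index 1, swap → [16, 43, 17, 21, 20, 22, 46, 59, 35, 32, 26]
  43 vs smaller child 20 at index 4, swap → [16, 20, 17, 21, 43, 22, 46, 59, 35, 32, 26]
  43 vs smaller child 26 at index 10, swap → [16, 20, 17, 21, 26, 22, 46, 59, 35, 32, 43]
extract-min #4 returns 16:
  remove root 16; move last element 43 to root → [43, 20, 17, 21, 26, 22, 46, 59, 35, 32]
  43 vs smaller child 17 at index 2, swap → [17, 20, 43, 21, 26, 22, 46, 59, 35, 32]
  43 vs smaller child 22 at index 5, swap → [17, 20, 22, 21, 26, 43, 46, 59, 35, 32]
extract-min #5 returns 17:
  remove root 17; move last element 32 to root → [32, 20, 22, 21, 26, 43, 46, 59, 35]
  32 vs smaller child 20 at index 1, swap → [20, 32, 22, 21, 26, 43, 46, 59, 35]
  32 vs smaller child 21 at index 3, swap → [20, 21, 22, 32, 26, 43, 46, 59, 35]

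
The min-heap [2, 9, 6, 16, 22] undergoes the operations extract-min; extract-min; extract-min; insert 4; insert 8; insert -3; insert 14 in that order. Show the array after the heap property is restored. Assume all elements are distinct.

[-3, 4, 14, 22, 8, 16]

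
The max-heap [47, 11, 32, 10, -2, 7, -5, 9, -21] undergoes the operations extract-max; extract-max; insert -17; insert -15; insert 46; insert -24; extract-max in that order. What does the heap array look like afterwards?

[11, 10, 7, 9, -2, -21, -5, -17, -15, -24]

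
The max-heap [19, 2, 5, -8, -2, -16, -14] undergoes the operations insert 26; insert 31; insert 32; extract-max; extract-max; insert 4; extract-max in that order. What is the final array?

[19, 4, 5, 2, -2, -16, -14, -8]

insert 26:
  append 26 at index 7 → [19, 2, 5, -8, -2, -16, -14, 26]
  26 > parent -8 at index 3, swap → [19, 2, 5, 26, -2, -16, -14, -8]
  26 > parent 2 at index 1, swap → [19, 26, 5, 2, -2, -16, -14, -8]
  26 > parent 19 at index 0, swap → [26, 19, 5, 2, -2, -16, -14, -8]
insert 31:
  append 31 at index 8 → [26, 19, 5, 2, -2, -16, -14, -8, 31]
  31 > parent 2 at index 3, swap → [26, 19, 5, 31, -2, -16, -14, -8, 2]
  31 > parent 19 at index 1, swap → [26, 31, 5, 19, -2, -16, -14, -8, 2]
  31 > parent 26 at index 0, swap → [31, 26, 5, 19, -2, -16, -14, -8, 2]
insert 32:
  append 32 at index 9 → [31, 26, 5, 19, -2, -16, -14, -8, 2, 32]
  32 > parent -2 at index 4, swap → [31, 26, 5, 19, 32, -16, -14, -8, 2, -2]
  32 > parent 26 at index 1, swap → [31, 32, 5, 19, 26, -16, -14, -8, 2, -2]
  32 > parent 31 at index 0, swap → [32, 31, 5, 19, 26, -16, -14, -8, 2, -2]
extract-max → returns 32:
  remove root 32; move last element -2 to root → [-2, 31, 5, 19, 26, -16, -14, -8, 2]
  -2 vs larger child 31 at index 1, swap → [31, -2, 5, 19, 26, -16, -14, -8, 2]
  -2 vs larger child 26 at index 4, swap → [31, 26, 5, 19, -2, -16, -14, -8, 2]
extract-max → returns 31:
  remove root 31; move last element 2 to root → [2, 26, 5, 19, -2, -16, -14, -8]
  2 vs larger child 26 at index 1, swap → [26, 2, 5, 19, -2, -16, -14, -8]
  2 vs larger child 19 at index 3, swap → [26, 19, 5, 2, -2, -16, -14, -8]
insert 4:
  append 4 at index 8 → [26, 19, 5, 2, -2, -16, -14, -8, 4]
  4 > parent 2 at index 3, swap → [26, 19, 5, 4, -2, -16, -14, -8, 2]
extract-max → returns 26:
  remove root 26; move last element 2 to root → [2, 19, 5, 4, -2, -16, -14, -8]
  2 vs larger child 19 at index 1, swap → [19, 2, 5, 4, -2, -16, -14, -8]
  2 vs larger child 4 at index 3, swap → [19, 4, 5, 2, -2, -16, -14, -8]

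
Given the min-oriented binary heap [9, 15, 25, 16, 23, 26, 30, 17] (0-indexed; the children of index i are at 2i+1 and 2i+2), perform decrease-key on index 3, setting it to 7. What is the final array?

set index 3 from 16 to 7 → [9, 15, 25, 7, 23, 26, 30, 17]
7 < parent 15 at index 1, swap → [9, 7, 25, 15, 23, 26, 30, 17]
7 < parent 9 at index 0, swap → [7, 9, 25, 15, 23, 26, 30, 17]

[7, 9, 25, 15, 23, 26, 30, 17]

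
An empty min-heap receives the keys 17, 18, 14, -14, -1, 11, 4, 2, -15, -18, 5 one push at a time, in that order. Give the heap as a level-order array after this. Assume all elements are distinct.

[-18, -15, 4, -1, -14, 17, 11, 18, 2, 14, 5]

Insert 17:
  append 17 at index 0 → [17] (no swap needed)
Insert 18:
  append 18 at index 1 → [17, 18] (no swap needed)
Insert 14:
  append 14 at index 2 → [17, 18, 14]
  14 < parent 17 at index 0, swap → [14, 18, 17]
Insert -14:
  append -14 at index 3 → [14, 18, 17, -14]
  -14 < parent 18 at index 1, swap → [14, -14, 17, 18]
  -14 < parent 14 at index 0, swap → [-14, 14, 17, 18]
Insert -1:
  append -1 at index 4 → [-14, 14, 17, 18, -1]
  -1 < parent 14 at index 1, swap → [-14, -1, 17, 18, 14]
Insert 11:
  append 11 at index 5 → [-14, -1, 17, 18, 14, 11]
  11 < parent 17 at index 2, swap → [-14, -1, 11, 18, 14, 17]
Insert 4:
  append 4 at index 6 → [-14, -1, 11, 18, 14, 17, 4]
  4 < parent 11 at index 2, swap → [-14, -1, 4, 18, 14, 17, 11]
Insert 2:
  append 2 at index 7 → [-14, -1, 4, 18, 14, 17, 11, 2]
  2 < parent 18 at index 3, swap → [-14, -1, 4, 2, 14, 17, 11, 18]
Insert -15:
  append -15 at index 8 → [-14, -1, 4, 2, 14, 17, 11, 18, -15]
  -15 < parent 2 at index 3, swap → [-14, -1, 4, -15, 14, 17, 11, 18, 2]
  -15 < parent -1 at index 1, swap → [-14, -15, 4, -1, 14, 17, 11, 18, 2]
  -15 < parent -14 at index 0, swap → [-15, -14, 4, -1, 14, 17, 11, 18, 2]
Insert -18:
  append -18 at index 9 → [-15, -14, 4, -1, 14, 17, 11, 18, 2, -18]
  -18 < parent 14 at index 4, swap → [-15, -14, 4, -1, -18, 17, 11, 18, 2, 14]
  -18 < parent -14 at index 1, swap → [-15, -18, 4, -1, -14, 17, 11, 18, 2, 14]
  -18 < parent -15 at index 0, swap → [-18, -15, 4, -1, -14, 17, 11, 18, 2, 14]
Insert 5:
  append 5 at index 10 → [-18, -15, 4, -1, -14, 17, 11, 18, 2, 14, 5] (no swap needed)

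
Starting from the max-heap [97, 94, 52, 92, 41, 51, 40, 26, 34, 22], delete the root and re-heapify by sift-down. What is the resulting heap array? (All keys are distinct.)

[94, 92, 52, 34, 41, 51, 40, 26, 22]

remove root 97; move last element 22 to root → [22, 94, 52, 92, 41, 51, 40, 26, 34]
22 vs larger child 94 at index 1, swap → [94, 22, 52, 92, 41, 51, 40, 26, 34]
22 vs larger child 92 at index 3, swap → [94, 92, 52, 22, 41, 51, 40, 26, 34]
22 vs larger child 34 at index 8, swap → [94, 92, 52, 34, 41, 51, 40, 26, 22]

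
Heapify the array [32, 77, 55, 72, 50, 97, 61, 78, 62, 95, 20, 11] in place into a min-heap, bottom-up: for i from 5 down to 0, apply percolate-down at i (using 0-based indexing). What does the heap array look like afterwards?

[11, 20, 32, 62, 50, 55, 61, 78, 72, 95, 77, 97]

sift down from index 5:
  97 vs only child 11 at index 11, swap → [32, 77, 55, 72, 50, 11, 61, 78, 62, 95, 20, 97]
sift down from index 4:
  50 vs smaller child 20 at index 10, swap → [32, 77, 55, 72, 20, 11, 61, 78, 62, 95, 50, 97]
sift down from index 3:
  72 vs smaller child 62 at index 8, swap → [32, 77, 55, 62, 20, 11, 61, 78, 72, 95, 50, 97]
sift down from index 2:
  55 vs smaller child 11 at index 5, swap → [32, 77, 11, 62, 20, 55, 61, 78, 72, 95, 50, 97]
sift down from index 1:
  77 vs smaller child 20 at index 4, swap → [32, 20, 11, 62, 77, 55, 61, 78, 72, 95, 50, 97]
  77 vs smaller child 50 at index 10, swap → [32, 20, 11, 62, 50, 55, 61, 78, 72, 95, 77, 97]
sift down from index 0:
  32 vs smaller child 11 at index 2, swap → [11, 20, 32, 62, 50, 55, 61, 78, 72, 95, 77, 97]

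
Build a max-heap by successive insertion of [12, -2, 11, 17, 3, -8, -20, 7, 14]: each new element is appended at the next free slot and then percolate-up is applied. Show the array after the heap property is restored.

[17, 14, 11, 12, 3, -8, -20, -2, 7]

Insert 12:
  append 12 at index 0 → [12] (no swap needed)
Insert -2:
  append -2 at index 1 → [12, -2] (no swap needed)
Insert 11:
  append 11 at index 2 → [12, -2, 11] (no swap needed)
Insert 17:
  append 17 at index 3 → [12, -2, 11, 17]
  17 > parent -2 at index 1, swap → [12, 17, 11, -2]
  17 > parent 12 at index 0, swap → [17, 12, 11, -2]
Insert 3:
  append 3 at index 4 → [17, 12, 11, -2, 3] (no swap needed)
Insert -8:
  append -8 at index 5 → [17, 12, 11, -2, 3, -8] (no swap needed)
Insert -20:
  append -20 at index 6 → [17, 12, 11, -2, 3, -8, -20] (no swap needed)
Insert 7:
  append 7 at index 7 → [17, 12, 11, -2, 3, -8, -20, 7]
  7 > parent -2 at index 3, swap → [17, 12, 11, 7, 3, -8, -20, -2]
Insert 14:
  append 14 at index 8 → [17, 12, 11, 7, 3, -8, -20, -2, 14]
  14 > parent 7 at index 3, swap → [17, 12, 11, 14, 3, -8, -20, -2, 7]
  14 > parent 12 at index 1, swap → [17, 14, 11, 12, 3, -8, -20, -2, 7]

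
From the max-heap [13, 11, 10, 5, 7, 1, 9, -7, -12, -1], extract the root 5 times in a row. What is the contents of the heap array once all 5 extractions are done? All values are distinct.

[5, -1, 1, -12, -7]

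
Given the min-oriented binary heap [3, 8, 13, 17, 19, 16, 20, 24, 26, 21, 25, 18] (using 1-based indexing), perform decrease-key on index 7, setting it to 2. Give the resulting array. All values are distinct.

set index 7 from 20 to 2 → [3, 8, 13, 17, 19, 16, 2, 24, 26, 21, 25, 18]
2 < parent 13 at index 3, swap → [3, 8, 2, 17, 19, 16, 13, 24, 26, 21, 25, 18]
2 < parent 3 at index 1, swap → [2, 8, 3, 17, 19, 16, 13, 24, 26, 21, 25, 18]

[2, 8, 3, 17, 19, 16, 13, 24, 26, 21, 25, 18]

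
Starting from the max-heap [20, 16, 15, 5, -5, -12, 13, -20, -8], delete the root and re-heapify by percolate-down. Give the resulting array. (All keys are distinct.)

remove root 20; move last element -8 to root → [-8, 16, 15, 5, -5, -12, 13, -20]
-8 vs larger child 16 at index 1, swap → [16, -8, 15, 5, -5, -12, 13, -20]
-8 vs larger child 5 at index 3, swap → [16, 5, 15, -8, -5, -12, 13, -20]

[16, 5, 15, -8, -5, -12, 13, -20]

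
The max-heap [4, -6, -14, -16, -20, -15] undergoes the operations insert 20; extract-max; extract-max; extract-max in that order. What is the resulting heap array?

[-14, -15, -20, -16]

insert 20:
  append 20 at index 6 → [4, -6, -14, -16, -20, -15, 20]
  20 > parent -14 at index 2, swap → [4, -6, 20, -16, -20, -15, -14]
  20 > parent 4 at index 0, swap → [20, -6, 4, -16, -20, -15, -14]
extract-max → returns 20:
  remove root 20; move last element -14 to root → [-14, -6, 4, -16, -20, -15]
  -14 vs larger child 4 at index 2, swap → [4, -6, -14, -16, -20, -15]
extract-max → returns 4:
  remove root 4; move last element -15 to root → [-15, -6, -14, -16, -20]
  -15 vs larger child -6 at index 1, swap → [-6, -15, -14, -16, -20]
extract-max → returns -6:
  remove root -6; move last element -20 to root → [-20, -15, -14, -16]
  -20 vs larger child -14 at index 2, swap → [-14, -15, -20, -16]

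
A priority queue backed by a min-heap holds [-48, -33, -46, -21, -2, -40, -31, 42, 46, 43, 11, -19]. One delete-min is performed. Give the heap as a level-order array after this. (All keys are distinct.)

remove root -48; move last element -19 to root → [-19, -33, -46, -21, -2, -40, -31, 42, 46, 43, 11]
-19 vs smaller child -46 at index 2, swap → [-46, -33, -19, -21, -2, -40, -31, 42, 46, 43, 11]
-19 vs smaller child -40 at index 5, swap → [-46, -33, -40, -21, -2, -19, -31, 42, 46, 43, 11]

[-46, -33, -40, -21, -2, -19, -31, 42, 46, 43, 11]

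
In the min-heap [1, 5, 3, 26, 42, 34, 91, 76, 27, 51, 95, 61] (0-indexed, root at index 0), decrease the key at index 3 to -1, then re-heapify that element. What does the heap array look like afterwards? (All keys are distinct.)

[-1, 1, 3, 5, 42, 34, 91, 76, 27, 51, 95, 61]

set index 3 from 26 to -1 → [1, 5, 3, -1, 42, 34, 91, 76, 27, 51, 95, 61]
-1 < parent 5 at index 1, swap → [1, -1, 3, 5, 42, 34, 91, 76, 27, 51, 95, 61]
-1 < parent 1 at index 0, swap → [-1, 1, 3, 5, 42, 34, 91, 76, 27, 51, 95, 61]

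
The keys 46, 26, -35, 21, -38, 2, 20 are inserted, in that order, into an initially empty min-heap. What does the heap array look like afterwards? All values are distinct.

Insert 46:
  append 46 at index 0 → [46] (no swap needed)
Insert 26:
  append 26 at index 1 → [46, 26]
  26 < parent 46 at index 0, swap → [26, 46]
Insert -35:
  append -35 at index 2 → [26, 46, -35]
  -35 < parent 26 at index 0, swap → [-35, 46, 26]
Insert 21:
  append 21 at index 3 → [-35, 46, 26, 21]
  21 < parent 46 at index 1, swap → [-35, 21, 26, 46]
Insert -38:
  append -38 at index 4 → [-35, 21, 26, 46, -38]
  -38 < parent 21 at index 1, swap → [-35, -38, 26, 46, 21]
  -38 < parent -35 at index 0, swap → [-38, -35, 26, 46, 21]
Insert 2:
  append 2 at index 5 → [-38, -35, 26, 46, 21, 2]
  2 < parent 26 at index 2, swap → [-38, -35, 2, 46, 21, 26]
Insert 20:
  append 20 at index 6 → [-38, -35, 2, 46, 21, 26, 20] (no swap needed)

[-38, -35, 2, 46, 21, 26, 20]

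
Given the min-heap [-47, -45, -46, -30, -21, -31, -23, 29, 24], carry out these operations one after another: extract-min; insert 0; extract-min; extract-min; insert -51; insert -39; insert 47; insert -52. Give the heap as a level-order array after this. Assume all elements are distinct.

[-52, -51, -23, -31, -39, 24, 29, 0, -30, 47, -21]

extract-min → returns -47:
  remove root -47; move last element 24 to root → [24, -45, -46, -30, -21, -31, -23, 29]
  24 vs smaller child -46 at index 2, swap → [-46, -45, 24, -30, -21, -31, -23, 29]
  24 vs smaller child -31 at index 5, swap → [-46, -45, -31, -30, -21, 24, -23, 29]
insert 0:
  append 0 at index 8 → [-46, -45, -31, -30, -21, 24, -23, 29, 0] (no swap needed)
extract-min → returns -46:
  remove root -46; move last element 0 to root → [0, -45, -31, -30, -21, 24, -23, 29]
  0 vs smaller child -45 at index 1, swap → [-45, 0, -31, -30, -21, 24, -23, 29]
  0 vs smaller child -30 at index 3, swap → [-45, -30, -31, 0, -21, 24, -23, 29]
extract-min → returns -45:
  remove root -45; move last element 29 to root → [29, -30, -31, 0, -21, 24, -23]
  29 vs smaller child -31 at index 2, swap → [-31, -30, 29, 0, -21, 24, -23]
  29 vs smaller child -23 at index 6, swap → [-31, -30, -23, 0, -21, 24, 29]
insert -51:
  append -51 at index 7 → [-31, -30, -23, 0, -21, 24, 29, -51]
  -51 < parent 0 at index 3, swap → [-31, -30, -23, -51, -21, 24, 29, 0]
  -51 < parent -30 at index 1, swap → [-31, -51, -23, -30, -21, 24, 29, 0]
  -51 < parent -31 at index 0, swap → [-51, -31, -23, -30, -21, 24, 29, 0]
insert -39:
  append -39 at index 8 → [-51, -31, -23, -30, -21, 24, 29, 0, -39]
  -39 < parent -30 at index 3, swap → [-51, -31, -23, -39, -21, 24, 29, 0, -30]
  -39 < parent -31 at index 1, swap → [-51, -39, -23, -31, -21, 24, 29, 0, -30]
insert 47:
  append 47 at index 9 → [-51, -39, -23, -31, -21, 24, 29, 0, -30, 47] (no swap needed)
insert -52:
  append -52 at index 10 → [-51, -39, -23, -31, -21, 24, 29, 0, -30, 47, -52]
  -52 < parent -21 at index 4, swap → [-51, -39, -23, -31, -52, 24, 29, 0, -30, 47, -21]
  -52 < parent -39 at index 1, swap → [-51, -52, -23, -31, -39, 24, 29, 0, -30, 47, -21]
  -52 < parent -51 at index 0, swap → [-52, -51, -23, -31, -39, 24, 29, 0, -30, 47, -21]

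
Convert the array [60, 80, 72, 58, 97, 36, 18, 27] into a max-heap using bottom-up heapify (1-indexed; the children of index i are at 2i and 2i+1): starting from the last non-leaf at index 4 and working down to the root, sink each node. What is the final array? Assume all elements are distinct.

sift down from index 4: already satisfies heap property
sift down from index 3: already satisfies heap property
sift down from index 2:
  80 vs larger child 97 at index 5, swap → [60, 97, 72, 58, 80, 36, 18, 27]
sift down from index 1:
  60 vs larger child 97 at index 2, swap → [97, 60, 72, 58, 80, 36, 18, 27]
  60 vs larger child 80 at index 5, swap → [97, 80, 72, 58, 60, 36, 18, 27]

[97, 80, 72, 58, 60, 36, 18, 27]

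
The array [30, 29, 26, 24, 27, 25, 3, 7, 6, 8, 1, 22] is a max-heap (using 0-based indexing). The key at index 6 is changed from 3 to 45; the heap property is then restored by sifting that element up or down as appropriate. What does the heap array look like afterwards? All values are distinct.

[45, 29, 30, 24, 27, 25, 26, 7, 6, 8, 1, 22]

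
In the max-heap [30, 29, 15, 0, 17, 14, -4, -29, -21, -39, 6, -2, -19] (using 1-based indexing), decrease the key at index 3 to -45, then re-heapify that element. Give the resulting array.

[30, 29, 14, 0, 17, -2, -4, -29, -21, -39, 6, -45, -19]

set index 3 from 15 to -45 → [30, 29, -45, 0, 17, 14, -4, -29, -21, -39, 6, -2, -19]
-45 vs larger child 14 at index 6, swap → [30, 29, 14, 0, 17, -45, -4, -29, -21, -39, 6, -2, -19]
-45 vs larger child -2 at index 12, swap → [30, 29, 14, 0, 17, -2, -4, -29, -21, -39, 6, -45, -19]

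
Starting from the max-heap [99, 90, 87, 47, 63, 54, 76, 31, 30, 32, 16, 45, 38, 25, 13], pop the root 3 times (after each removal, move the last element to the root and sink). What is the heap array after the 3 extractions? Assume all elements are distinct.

extract-max #1 returns 99:
  remove root 99; move last element 13 to root → [13, 90, 87, 47, 63, 54, 76, 31, 30, 32, 16, 45, 38, 25]
  13 vs larger child 90 at index 1, swap → [90, 13, 87, 47, 63, 54, 76, 31, 30, 32, 16, 45, 38, 25]
  13 vs larger child 63 at index 4, swap → [90, 63, 87, 47, 13, 54, 76, 31, 30, 32, 16, 45, 38, 25]
  13 vs larger child 32 at index 9, swap → [90, 63, 87, 47, 32, 54, 76, 31, 30, 13, 16, 45, 38, 25]
extract-max #2 returns 90:
  remove root 90; move last element 25 to root → [25, 63, 87, 47, 32, 54, 76, 31, 30, 13, 16, 45, 38]
  25 vs larger child 87 at index 2, swap → [87, 63, 25, 47, 32, 54, 76, 31, 30, 13, 16, 45, 38]
  25 vs larger child 76 at index 6, swap → [87, 63, 76, 47, 32, 54, 25, 31, 30, 13, 16, 45, 38]
extract-max #3 returns 87:
  remove root 87; move last element 38 to root → [38, 63, 76, 47, 32, 54, 25, 31, 30, 13, 16, 45]
  38 vs larger child 76 at index 2, swap → [76, 63, 38, 47, 32, 54, 25, 31, 30, 13, 16, 45]
  38 vs larger child 54 at index 5, swap → [76, 63, 54, 47, 32, 38, 25, 31, 30, 13, 16, 45]
  38 vs only child 45 at index 11, swap → [76, 63, 54, 47, 32, 45, 25, 31, 30, 13, 16, 38]

[76, 63, 54, 47, 32, 45, 25, 31, 30, 13, 16, 38]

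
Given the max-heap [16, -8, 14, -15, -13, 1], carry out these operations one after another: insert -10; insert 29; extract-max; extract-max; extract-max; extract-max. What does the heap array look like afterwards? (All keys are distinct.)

[-8, -13, -10, -15]

insert -10:
  append -10 at index 6 → [16, -8, 14, -15, -13, 1, -10] (no swap needed)
insert 29:
  append 29 at index 7 → [16, -8, 14, -15, -13, 1, -10, 29]
  29 > parent -15 at index 3, swap → [16, -8, 14, 29, -13, 1, -10, -15]
  29 > parent -8 at index 1, swap → [16, 29, 14, -8, -13, 1, -10, -15]
  29 > parent 16 at index 0, swap → [29, 16, 14, -8, -13, 1, -10, -15]
extract-max → returns 29:
  remove root 29; move last element -15 to root → [-15, 16, 14, -8, -13, 1, -10]
  -15 vs larger child 16 at index 1, swap → [16, -15, 14, -8, -13, 1, -10]
  -15 vs larger child -8 at index 3, swap → [16, -8, 14, -15, -13, 1, -10]
extract-max → returns 16:
  remove root 16; move last element -10 to root → [-10, -8, 14, -15, -13, 1]
  -10 vs larger child 14 at index 2, swap → [14, -8, -10, -15, -13, 1]
  -10 vs only child 1 at index 5, swap → [14, -8, 1, -15, -13, -10]
extract-max → returns 14:
  remove root 14; move last element -10 to root → [-10, -8, 1, -15, -13]
  -10 vs larger child 1 at index 2, swap → [1, -8, -10, -15, -13]
extract-max → returns 1:
  remove root 1; move last element -13 to root → [-13, -8, -10, -15]
  -13 vs larger child -8 at index 1, swap → [-8, -13, -10, -15]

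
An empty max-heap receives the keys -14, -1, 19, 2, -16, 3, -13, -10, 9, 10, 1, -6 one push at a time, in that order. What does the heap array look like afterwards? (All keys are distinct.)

[19, 10, 3, 2, 9, -1, -13, -14, -10, -16, 1, -6]

Insert -14:
  append -14 at index 0 → [-14] (no swap needed)
Insert -1:
  append -1 at index 1 → [-14, -1]
  -1 > parent -14 at index 0, swap → [-1, -14]
Insert 19:
  append 19 at index 2 → [-1, -14, 19]
  19 > parent -1 at index 0, swap → [19, -14, -1]
Insert 2:
  append 2 at index 3 → [19, -14, -1, 2]
  2 > parent -14 at index 1, swap → [19, 2, -1, -14]
Insert -16:
  append -16 at index 4 → [19, 2, -1, -14, -16] (no swap needed)
Insert 3:
  append 3 at index 5 → [19, 2, -1, -14, -16, 3]
  3 > parent -1 at index 2, swap → [19, 2, 3, -14, -16, -1]
Insert -13:
  append -13 at index 6 → [19, 2, 3, -14, -16, -1, -13] (no swap needed)
Insert -10:
  append -10 at index 7 → [19, 2, 3, -14, -16, -1, -13, -10]
  -10 > parent -14 at index 3, swap → [19, 2, 3, -10, -16, -1, -13, -14]
Insert 9:
  append 9 at index 8 → [19, 2, 3, -10, -16, -1, -13, -14, 9]
  9 > parent -10 at index 3, swap → [19, 2, 3, 9, -16, -1, -13, -14, -10]
  9 > parent 2 at index 1, swap → [19, 9, 3, 2, -16, -1, -13, -14, -10]
Insert 10:
  append 10 at index 9 → [19, 9, 3, 2, -16, -1, -13, -14, -10, 10]
  10 > parent -16 at index 4, swap → [19, 9, 3, 2, 10, -1, -13, -14, -10, -16]
  10 > parent 9 at index 1, swap → [19, 10, 3, 2, 9, -1, -13, -14, -10, -16]
Insert 1:
  append 1 at index 10 → [19, 10, 3, 2, 9, -1, -13, -14, -10, -16, 1] (no swap needed)
Insert -6:
  append -6 at index 11 → [19, 10, 3, 2, 9, -1, -13, -14, -10, -16, 1, -6] (no swap needed)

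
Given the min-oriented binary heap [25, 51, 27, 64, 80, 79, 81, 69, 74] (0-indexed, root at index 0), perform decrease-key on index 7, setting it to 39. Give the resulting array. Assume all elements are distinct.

[25, 39, 27, 51, 80, 79, 81, 64, 74]

set index 7 from 69 to 39 → [25, 51, 27, 64, 80, 79, 81, 39, 74]
39 < parent 64 at index 3, swap → [25, 51, 27, 39, 80, 79, 81, 64, 74]
39 < parent 51 at index 1, swap → [25, 39, 27, 51, 80, 79, 81, 64, 74]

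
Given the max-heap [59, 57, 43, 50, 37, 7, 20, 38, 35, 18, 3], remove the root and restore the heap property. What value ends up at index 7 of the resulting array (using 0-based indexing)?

3

remove root 59; move last element 3 to root → [3, 57, 43, 50, 37, 7, 20, 38, 35, 18]
3 vs larger child 57 at index 1, swap → [57, 3, 43, 50, 37, 7, 20, 38, 35, 18]
3 vs larger child 50 at index 3, swap → [57, 50, 43, 3, 37, 7, 20, 38, 35, 18]
3 vs larger child 38 at index 7, swap → [57, 50, 43, 38, 37, 7, 20, 3, 35, 18]
resulting array: [57, 50, 43, 38, 37, 7, 20, 3, 35, 18]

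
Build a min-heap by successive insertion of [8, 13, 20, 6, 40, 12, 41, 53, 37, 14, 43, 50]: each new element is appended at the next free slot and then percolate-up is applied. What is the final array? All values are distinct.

[6, 8, 12, 13, 14, 20, 41, 53, 37, 40, 43, 50]

Insert 8:
  append 8 at index 0 → [8] (no swap needed)
Insert 13:
  append 13 at index 1 → [8, 13] (no swap needed)
Insert 20:
  append 20 at index 2 → [8, 13, 20] (no swap needed)
Insert 6:
  append 6 at index 3 → [8, 13, 20, 6]
  6 < parent 13 at index 1, swap → [8, 6, 20, 13]
  6 < parent 8 at index 0, swap → [6, 8, 20, 13]
Insert 40:
  append 40 at index 4 → [6, 8, 20, 13, 40] (no swap needed)
Insert 12:
  append 12 at index 5 → [6, 8, 20, 13, 40, 12]
  12 < parent 20 at index 2, swap → [6, 8, 12, 13, 40, 20]
Insert 41:
  append 41 at index 6 → [6, 8, 12, 13, 40, 20, 41] (no swap needed)
Insert 53:
  append 53 at index 7 → [6, 8, 12, 13, 40, 20, 41, 53] (no swap needed)
Insert 37:
  append 37 at index 8 → [6, 8, 12, 13, 40, 20, 41, 53, 37] (no swap needed)
Insert 14:
  append 14 at index 9 → [6, 8, 12, 13, 40, 20, 41, 53, 37, 14]
  14 < parent 40 at index 4, swap → [6, 8, 12, 13, 14, 20, 41, 53, 37, 40]
Insert 43:
  append 43 at index 10 → [6, 8, 12, 13, 14, 20, 41, 53, 37, 40, 43] (no swap needed)
Insert 50:
  append 50 at index 11 → [6, 8, 12, 13, 14, 20, 41, 53, 37, 40, 43, 50] (no swap needed)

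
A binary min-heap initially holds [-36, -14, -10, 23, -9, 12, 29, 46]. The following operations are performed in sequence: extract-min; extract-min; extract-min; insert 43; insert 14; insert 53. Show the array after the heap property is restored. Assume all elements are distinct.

[-9, 23, 12, 29, 46, 43, 14, 53]

extract-min → returns -36:
  remove root -36; move last element 46 to root → [46, -14, -10, 23, -9, 12, 29]
  46 vs smaller child -14 at index 1, swap → [-14, 46, -10, 23, -9, 12, 29]
  46 vs smaller child -9 at index 4, swap → [-14, -9, -10, 23, 46, 12, 29]
extract-min → returns -14:
  remove root -14; move last element 29 to root → [29, -9, -10, 23, 46, 12]
  29 vs smaller child -10 at index 2, swap → [-10, -9, 29, 23, 46, 12]
  29 vs only child 12 at index 5, swap → [-10, -9, 12, 23, 46, 29]
extract-min → returns -10:
  remove root -10; move last element 29 to root → [29, -9, 12, 23, 46]
  29 vs smaller child -9 at index 1, swap → [-9, 29, 12, 23, 46]
  29 vs smaller child 23 at index 3, swap → [-9, 23, 12, 29, 46]
insert 43:
  append 43 at index 5 → [-9, 23, 12, 29, 46, 43] (no swap needed)
insert 14:
  append 14 at index 6 → [-9, 23, 12, 29, 46, 43, 14] (no swap needed)
insert 53:
  append 53 at index 7 → [-9, 23, 12, 29, 46, 43, 14, 53] (no swap needed)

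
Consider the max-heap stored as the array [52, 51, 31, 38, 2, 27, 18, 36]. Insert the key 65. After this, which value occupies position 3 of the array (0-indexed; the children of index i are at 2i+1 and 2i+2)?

51

append 65 at index 8 → [52, 51, 31, 38, 2, 27, 18, 36, 65]
65 > parent 38 at index 3, swap → [52, 51, 31, 65, 2, 27, 18, 36, 38]
65 > parent 51 at index 1, swap → [52, 65, 31, 51, 2, 27, 18, 36, 38]
65 > parent 52 at index 0, swap → [65, 52, 31, 51, 2, 27, 18, 36, 38]
resulting array: [65, 52, 31, 51, 2, 27, 18, 36, 38]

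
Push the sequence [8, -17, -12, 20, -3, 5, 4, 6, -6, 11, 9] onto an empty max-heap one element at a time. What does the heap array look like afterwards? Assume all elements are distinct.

[20, 11, 5, 6, 9, -12, 4, -17, -6, -3, 8]

Insert 8:
  append 8 at index 0 → [8] (no swap needed)
Insert -17:
  append -17 at index 1 → [8, -17] (no swap needed)
Insert -12:
  append -12 at index 2 → [8, -17, -12] (no swap needed)
Insert 20:
  append 20 at index 3 → [8, -17, -12, 20]
  20 > parent -17 at index 1, swap → [8, 20, -12, -17]
  20 > parent 8 at index 0, swap → [20, 8, -12, -17]
Insert -3:
  append -3 at index 4 → [20, 8, -12, -17, -3] (no swap needed)
Insert 5:
  append 5 at index 5 → [20, 8, -12, -17, -3, 5]
  5 > parent -12 at index 2, swap → [20, 8, 5, -17, -3, -12]
Insert 4:
  append 4 at index 6 → [20, 8, 5, -17, -3, -12, 4] (no swap needed)
Insert 6:
  append 6 at index 7 → [20, 8, 5, -17, -3, -12, 4, 6]
  6 > parent -17 at index 3, swap → [20, 8, 5, 6, -3, -12, 4, -17]
Insert -6:
  append -6 at index 8 → [20, 8, 5, 6, -3, -12, 4, -17, -6] (no swap needed)
Insert 11:
  append 11 at index 9 → [20, 8, 5, 6, -3, -12, 4, -17, -6, 11]
  11 > parent -3 at index 4, swap → [20, 8, 5, 6, 11, -12, 4, -17, -6, -3]
  11 > parent 8 at index 1, swap → [20, 11, 5, 6, 8, -12, 4, -17, -6, -3]
Insert 9:
  append 9 at index 10 → [20, 11, 5, 6, 8, -12, 4, -17, -6, -3, 9]
  9 > parent 8 at index 4, swap → [20, 11, 5, 6, 9, -12, 4, -17, -6, -3, 8]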